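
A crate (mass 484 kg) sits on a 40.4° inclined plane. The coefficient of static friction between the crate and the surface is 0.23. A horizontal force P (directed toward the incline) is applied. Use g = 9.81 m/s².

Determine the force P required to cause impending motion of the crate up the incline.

At impending motion up the slope, friction acts down-slope at its limit: f = μ_s N.
Perpendicular to the incline: N = m g cos θ + P sin θ.
Along the incline: P cos θ = m g sin θ + μ_s N = m g sin θ + μ_s (m g cos θ + P sin θ).
Solving, P (cos θ − μ_s sin θ) = m g (sin θ + μ_s cos θ), so P = 484×9.81×(sin 40.4° + 0.23 cos 40.4°)/(cos 40.4° − 0.23 sin 40.4°) = 4750×0.8233/0.6125 = 6380 N.

P ≈ 6380 N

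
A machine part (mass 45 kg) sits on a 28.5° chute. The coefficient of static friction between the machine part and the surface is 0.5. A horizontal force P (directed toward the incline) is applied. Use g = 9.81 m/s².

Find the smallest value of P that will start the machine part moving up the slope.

At impending motion up the slope, friction acts down-slope at its limit: f = μ_s N.
Perpendicular to the incline: N = m g cos θ + P sin θ.
Along the incline: P cos θ = m g sin θ + μ_s N = m g sin θ + μ_s (m g cos θ + P sin θ).
Solving, P (cos θ − μ_s sin θ) = m g (sin θ + μ_s cos θ), so P = 45×9.81×(sin 28.5° + 0.5 cos 28.5°)/(cos 28.5° − 0.5 sin 28.5°) = 441×0.9166/0.6402 = 632 N.

P ≈ 632 N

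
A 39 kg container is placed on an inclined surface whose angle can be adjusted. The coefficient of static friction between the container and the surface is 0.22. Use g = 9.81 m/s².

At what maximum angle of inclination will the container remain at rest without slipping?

At the slip threshold, m g sin θ = μ_s · m g cos θ, so tan θ = μ_s.
θ_max = arctan(0.22) = 12.4°.

θ_max ≈ 12.4°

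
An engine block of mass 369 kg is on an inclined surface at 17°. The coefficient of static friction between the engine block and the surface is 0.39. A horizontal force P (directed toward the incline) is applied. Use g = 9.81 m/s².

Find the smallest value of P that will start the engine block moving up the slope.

At impending motion up the slope, friction acts down-slope at its limit: f = μ_s N.
Perpendicular to the incline: N = m g cos θ + P sin θ.
Along the incline: P cos θ = m g sin θ + μ_s N = m g sin θ + μ_s (m g cos θ + P sin θ).
Solving, P (cos θ − μ_s sin θ) = m g (sin θ + μ_s cos θ), so P = 369×9.81×(sin 17° + 0.39 cos 17°)/(cos 17° − 0.39 sin 17°) = 3620×0.6653/0.8423 = 2860 N.

P ≈ 2860 N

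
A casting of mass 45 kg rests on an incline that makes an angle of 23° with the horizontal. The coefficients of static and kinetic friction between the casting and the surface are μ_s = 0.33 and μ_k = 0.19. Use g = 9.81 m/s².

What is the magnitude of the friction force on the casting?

f ≈ 77.2 N (up the incline)

Normal force: N = m g cos θ = 45 × 9.81 × cos 23° = 406.4 N.
For equilibrium along the incline, friction must balance the weight component: f = m g sin θ = 172.5 N up the slope.
The static-friction ceiling is μ_s N = 0.33 × 406.4 = 134.1 N.
Since |172.5| > 134.1 N, static friction cannot hold it; the casting slides down the incline and kinetic friction applies: f = μ_k N = 0.19 × 406.4 = 77.2 N.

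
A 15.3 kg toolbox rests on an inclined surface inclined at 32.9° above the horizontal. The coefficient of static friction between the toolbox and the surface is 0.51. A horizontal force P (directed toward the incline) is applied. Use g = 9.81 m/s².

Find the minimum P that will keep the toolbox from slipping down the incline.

The toolbox tends to slide down (tan θ > μ_s), so at the point of impending slip friction acts up-slope at its limit: f = μ_s N.
Perpendicular to the incline: N = m g cos θ + P sin θ.
Along the incline: P cos θ + μ_s N = m g sin θ, i.e. P cos θ + μ_s (m g cos θ + P sin θ) = m g sin θ.
Solving, P (cos θ + μ_s sin θ) = m g (sin θ − μ_s cos θ), so P = 150×0.115/1.117 = 15.5 N.

P_min ≈ 15.5 N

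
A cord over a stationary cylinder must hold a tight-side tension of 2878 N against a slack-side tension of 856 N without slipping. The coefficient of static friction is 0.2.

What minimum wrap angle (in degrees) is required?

T₂/T₁ = e^{μβ} → β = ln(T₂/T₁)/μ.
β = ln(2878/856)/0.2 = 1.213/0.2 = 6.063 rad.
In degrees: β = 6.063 × 180/π = 347°.

β_min ≈ 347°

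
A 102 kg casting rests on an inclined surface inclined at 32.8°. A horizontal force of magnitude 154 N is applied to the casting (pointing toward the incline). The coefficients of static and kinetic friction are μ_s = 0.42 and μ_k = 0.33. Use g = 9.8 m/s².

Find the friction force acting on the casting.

Resolve perpendicular to the incline: N = m g cos θ + P sin θ = 102×9.8×cos 32.8° + 154×sin 32.8° = 923.7 N.
Parallel to the incline: P cos θ − m g sin θ = 129.4 − 541.5 = -412 N; the friction needed to balance this is 412 N acting up the slope.
The limit of static friction is μ_s N = 387.9 N.
|f_req| = 412 > 387.9 N → the casting slides down the incline; f = μ_k N = 0.33 × 923.7 = 305 N.

f ≈ 305 N (up the incline)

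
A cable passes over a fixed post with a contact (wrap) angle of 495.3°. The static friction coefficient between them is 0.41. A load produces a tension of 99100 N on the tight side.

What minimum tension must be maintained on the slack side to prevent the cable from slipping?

T_min ≈ 2860 N

Capstan equation at impending slip: T_tight/T_slack = e^{μβ}.
β = 495.3° = 8.645 rad; e^{μβ} = e^{0.41×8.645} = 34.62.
T_slack = T_tight / e^{μβ} = 99100 / 34.62 = 2860 N.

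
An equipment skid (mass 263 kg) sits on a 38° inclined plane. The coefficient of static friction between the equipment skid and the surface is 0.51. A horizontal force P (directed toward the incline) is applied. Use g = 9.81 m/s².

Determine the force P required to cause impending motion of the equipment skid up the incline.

At impending motion up the slope, friction acts down-slope at its limit: f = μ_s N.
Perpendicular to the incline: N = m g cos θ + P sin θ.
Along the incline: P cos θ = m g sin θ + μ_s N = m g sin θ + μ_s (m g cos θ + P sin θ).
Solving, P (cos θ − μ_s sin θ) = m g (sin θ + μ_s cos θ), so P = 263×9.81×(sin 38° + 0.51 cos 38°)/(cos 38° − 0.51 sin 38°) = 2580×1.018/0.474 = 5540 N.

P ≈ 5540 N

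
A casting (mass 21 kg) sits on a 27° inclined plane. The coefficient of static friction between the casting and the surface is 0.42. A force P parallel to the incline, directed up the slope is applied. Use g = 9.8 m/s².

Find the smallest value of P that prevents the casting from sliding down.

The casting tends to slide down (tan θ > μ_s), so at the point of impending slip friction acts up-slope at its limit: f = μ_s N.
P is parallel to the surface, so N = m g cos θ = 183 N.
Along the incline: P + μ_s N = m g sin θ, so P = 93.4 − 0.42×183 = 16.4 N.

P_min ≈ 16.4 N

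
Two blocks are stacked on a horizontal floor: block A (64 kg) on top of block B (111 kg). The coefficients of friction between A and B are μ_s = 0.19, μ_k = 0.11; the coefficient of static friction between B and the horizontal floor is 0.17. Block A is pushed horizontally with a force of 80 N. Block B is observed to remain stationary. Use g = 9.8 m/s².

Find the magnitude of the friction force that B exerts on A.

f ≈ 80 N

Normal force at the A–B interface: N₁ = m_A g = 627.2 N.
Maximum static friction on A from B: μ_s N₁ = 0.19×627.2 = 119.2 N.
Since P = 80 N ≤ 119.2 N, A does not slip on B; friction on A equals P = 80 N.
By Newton's third law B feels 80 N forward from A. With B stationary, the floor's static friction on B balances it: f₂ = 80 N (well within μ_s(m_A+m_B)g = 291.6 N).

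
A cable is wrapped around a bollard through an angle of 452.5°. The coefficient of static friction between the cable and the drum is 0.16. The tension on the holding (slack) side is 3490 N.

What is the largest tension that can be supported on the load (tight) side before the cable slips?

At impending slip the capstan equation gives T₂/T₁ = e^{μβ} with β in radians.
β = 452.5° × π/180 = 7.898 rad.
e^{μβ} = e^{0.16×7.898} = 3.538.
T₂ = T₁ · e^{μβ} = 3490 × 3.538 = 12300 N.

T_max ≈ 12300 N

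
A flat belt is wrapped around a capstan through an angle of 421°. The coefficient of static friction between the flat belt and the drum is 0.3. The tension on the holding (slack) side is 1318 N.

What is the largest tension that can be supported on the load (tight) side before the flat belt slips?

T_max ≈ 11900 N

At impending slip the capstan equation gives T₂/T₁ = e^{μβ} with β in radians.
β = 421° × π/180 = 7.348 rad.
e^{μβ} = e^{0.3×7.348} = 9.064.
T₂ = T₁ · e^{μβ} = 1318 × 9.064 = 11900 N.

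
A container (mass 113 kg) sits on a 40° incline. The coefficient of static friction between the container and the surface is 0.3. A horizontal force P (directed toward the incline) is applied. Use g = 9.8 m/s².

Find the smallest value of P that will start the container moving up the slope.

P ≈ 1690 N

At impending motion up the slope, friction acts down-slope at its limit: f = μ_s N.
Perpendicular to the incline: N = m g cos θ + P sin θ.
Along the incline: P cos θ = m g sin θ + μ_s N = m g sin θ + μ_s (m g cos θ + P sin θ).
Solving, P (cos θ − μ_s sin θ) = m g (sin θ + μ_s cos θ), so P = 113×9.8×(sin 40° + 0.3 cos 40°)/(cos 40° − 0.3 sin 40°) = 1110×0.8726/0.5732 = 1690 N.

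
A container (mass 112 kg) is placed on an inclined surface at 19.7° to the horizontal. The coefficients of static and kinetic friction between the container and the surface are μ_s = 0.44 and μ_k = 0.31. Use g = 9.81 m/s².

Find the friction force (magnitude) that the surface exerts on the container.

The normal reaction is N = m g cos θ = 1034 N.
For equilibrium along the incline, friction must balance the weight component: f = m g sin θ = 370.4 N up the slope.
Static friction can supply at most μ_s N = 455.1 N.
Since |370.4| ≤ 455.1 N, static friction is sufficient; f equals the required value, not μ_s N.

f ≈ 370 N (up the incline)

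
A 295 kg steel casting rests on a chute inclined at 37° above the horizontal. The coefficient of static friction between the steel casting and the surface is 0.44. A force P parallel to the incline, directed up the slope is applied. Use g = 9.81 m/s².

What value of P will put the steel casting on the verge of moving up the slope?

P ≈ 2760 N

At impending motion up the slope, friction acts down-slope at its limit: f = μ_s N.
P is parallel to the surface, so N = m g cos θ = 2310 N.
Along the incline: P = m g sin θ + μ_s N = 1740 + 0.44×2310 = 2760 N.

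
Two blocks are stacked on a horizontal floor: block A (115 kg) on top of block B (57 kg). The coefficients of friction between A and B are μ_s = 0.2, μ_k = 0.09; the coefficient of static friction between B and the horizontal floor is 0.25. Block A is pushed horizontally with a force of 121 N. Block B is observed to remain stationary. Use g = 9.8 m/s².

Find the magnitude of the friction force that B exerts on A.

f ≈ 121 N

Normal force at the A–B interface: N₁ = m_A g = 1127 N.
Maximum static friction on A from B: μ_s N₁ = 0.2×1127 = 225.4 N.
P = 121 N is within that limit, so A and B move together (both at rest); the A–B friction is simply f₁ = P = 121 N.
B experiences an equal 121 N forward from A (third law). B is in equilibrium, so the floor supplies f₂ = 121 N of static friction (limit μ_s(m_A+m_B)g = 421.4 N, not exceeded).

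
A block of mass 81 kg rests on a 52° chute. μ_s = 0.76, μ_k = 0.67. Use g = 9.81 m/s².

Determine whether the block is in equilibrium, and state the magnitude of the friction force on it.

f ≈ 328 N

N = m g cos θ = 489 N.
Down-slope weight component: m g sin θ = 626 N.
μ_s N = 372 N.
626 > 372 N, so it slides; kinetic friction f = μ_k N = 0.67×489 = 328 N.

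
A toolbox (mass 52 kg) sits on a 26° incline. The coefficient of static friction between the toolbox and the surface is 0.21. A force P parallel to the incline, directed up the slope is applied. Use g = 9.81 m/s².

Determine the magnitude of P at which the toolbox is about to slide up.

P ≈ 320 N

At impending motion up the slope, friction acts down-slope at its limit: f = μ_s N.
P is parallel to the surface, so N = m g cos θ = 458 N.
Along the incline: P = m g sin θ + μ_s N = 224 + 0.21×458 = 320 N.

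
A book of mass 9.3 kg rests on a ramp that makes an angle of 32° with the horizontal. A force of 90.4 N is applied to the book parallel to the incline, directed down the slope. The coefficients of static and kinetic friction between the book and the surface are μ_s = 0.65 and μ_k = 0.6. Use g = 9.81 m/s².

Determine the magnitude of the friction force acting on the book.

The normal reaction is N = m g cos θ = 77.37 N.
Parallel to the incline, ΣF = 0 gives f = m g sin θ + P = 48.35 + 90.4 = 138.7 N (up-slope positive).
Static friction can supply at most μ_s N = 50.29 N.
Since |138.7| > 50.29 N, static friction cannot hold it; the book slides down the incline and kinetic friction applies: f = μ_k N = 0.6 × 77.37 = 46.4 N.

f ≈ 46.4 N (up the incline)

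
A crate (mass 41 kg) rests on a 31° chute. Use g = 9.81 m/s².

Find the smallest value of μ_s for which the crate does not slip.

μ_s,min ≈ 0.601

At the slip threshold m g sin θ = μ_s m g cos θ, so μ_s,min = tan θ.
μ_s,min = tan 31° = 0.601.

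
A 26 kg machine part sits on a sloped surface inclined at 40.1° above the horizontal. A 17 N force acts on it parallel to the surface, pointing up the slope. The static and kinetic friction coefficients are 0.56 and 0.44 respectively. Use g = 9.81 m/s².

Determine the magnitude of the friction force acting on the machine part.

Perpendicular to the surface, N = m g cos θ = 26·9.81·cos 40.1° = 195.1 N.
The friction needed for equilibrium is m g sin θ − P = 164.3 − 17 = 147.3 N, measured positive up-slope.
The static-friction ceiling is μ_s N = 0.56 × 195.1 = 109.3 N.
|147.3| exceeds 109.3 N, so the machine part slips down-slope; friction is kinetic, f = μ_k N = 0.44×195.1 = 85.8 N.

f ≈ 85.8 N (up the incline)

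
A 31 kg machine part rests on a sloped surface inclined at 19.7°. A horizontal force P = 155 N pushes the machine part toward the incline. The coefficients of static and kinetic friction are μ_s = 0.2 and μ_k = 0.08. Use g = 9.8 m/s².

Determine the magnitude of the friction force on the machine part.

Resolve perpendicular to the incline: N = m g cos θ + P sin θ = 31×9.8×cos 19.7° + 155×sin 19.7° = 338.3 N.
Along the incline, the net driving force (taking up-slope positive) is P cos θ − m g sin θ = 145.9 − 102.4 = 43.52 N, so equilibrium requires friction f = -43.52 N (down-slope).
The limit of static friction is μ_s N = 67.65 N.
|f_req| = 43.52 ≤ 67.65 N → the machine part is in equilibrium; friction equals the required value.

f ≈ 43.5 N (down the incline)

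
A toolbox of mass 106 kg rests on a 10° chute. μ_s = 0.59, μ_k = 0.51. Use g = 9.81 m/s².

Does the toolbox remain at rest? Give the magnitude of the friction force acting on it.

N = m g cos θ = 1020 N.
Down-slope weight component: m g sin θ = 181 N.
μ_s N = 604 N.
181 ≤ 604 N, so it stays put; friction = 181 N.

f ≈ 181 N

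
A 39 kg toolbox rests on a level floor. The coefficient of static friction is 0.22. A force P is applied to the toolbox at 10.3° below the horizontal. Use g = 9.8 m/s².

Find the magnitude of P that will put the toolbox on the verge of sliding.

N = m g + P sin α (the push presses the toolbox into the level floor).
At impending slip, P cos α = μ_s N = μ_s (m g + P sin α).
Solving: P (cos α − μ_s sin α) = μ_s m g → P = 0.22×382/(cos 10.3° − 0.22 sin 10.3°) = 84.1/0.9445 = 89 N.

P ≈ 89 N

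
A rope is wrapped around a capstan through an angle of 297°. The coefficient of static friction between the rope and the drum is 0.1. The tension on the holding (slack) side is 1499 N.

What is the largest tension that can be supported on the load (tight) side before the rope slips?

At impending slip the capstan equation gives T₂/T₁ = e^{μβ} with β in radians.
β = 297° × π/180 = 5.184 rad.
e^{μβ} = e^{0.1×5.184} = 1.679.
T₂ = T₁ · e^{μβ} = 1499 × 1.679 = 2520 N.

T_max ≈ 2520 N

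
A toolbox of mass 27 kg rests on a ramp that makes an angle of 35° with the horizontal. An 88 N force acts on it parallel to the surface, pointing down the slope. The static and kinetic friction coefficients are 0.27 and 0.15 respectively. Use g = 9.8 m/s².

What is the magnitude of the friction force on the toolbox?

Normal force: N = m g cos θ = 27 × 9.8 × cos 35° = 216.7 N.
The friction needed for equilibrium is m g sin θ + P = 151.8 + 88 = 239.8 N, measured positive up-slope.
The static-friction ceiling is μ_s N = 0.27 × 216.7 = 58.52 N.
Since |239.8| > 58.52 N, static friction cannot hold it; the toolbox slides down the incline and kinetic friction applies: f = μ_k N = 0.15 × 216.7 = 32.5 N.

f ≈ 32.5 N (up the incline)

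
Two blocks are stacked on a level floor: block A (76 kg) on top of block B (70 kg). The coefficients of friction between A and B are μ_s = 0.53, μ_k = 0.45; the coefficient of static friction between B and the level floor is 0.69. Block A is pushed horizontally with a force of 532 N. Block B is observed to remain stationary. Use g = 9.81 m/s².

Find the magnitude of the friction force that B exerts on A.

Between the blocks, N₁ = m_A g = 745.6 N.
Maximum static friction on A from B: μ_s N₁ = 0.53×745.6 = 395.1 N.
P = 532 N exceeds that limit, so A slips over B and the interface friction becomes kinetic: f₁ = μ_k N₁ = 0.45×745.6 = 336 N.
B experiences an equal 336 N forward from A (third law). B is in equilibrium, so the floor supplies f₂ = 336 N of static friction (limit μ_s(m_A+m_B)g = 988.3 N, not exceeded).

f ≈ 336 N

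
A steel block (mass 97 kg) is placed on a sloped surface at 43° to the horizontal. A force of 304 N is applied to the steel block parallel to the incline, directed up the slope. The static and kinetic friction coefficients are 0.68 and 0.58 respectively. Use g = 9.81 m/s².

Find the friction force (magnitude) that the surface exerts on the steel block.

Normal force: N = m g cos θ = 97 × 9.81 × cos 43° = 695.9 N.
The friction needed for equilibrium is m g sin θ − P = 649 − 304 = 345 N, measured positive up-slope.
The static-friction ceiling is μ_s N = 0.68 × 695.9 = 473.2 N.
Since |345| ≤ 473.2 N, no slip — friction simply equals what equilibrium demands.

f ≈ 345 N (up the incline)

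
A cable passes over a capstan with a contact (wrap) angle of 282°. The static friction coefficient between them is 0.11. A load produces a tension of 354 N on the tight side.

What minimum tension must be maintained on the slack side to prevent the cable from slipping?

T_min ≈ 206 N

Capstan equation at impending slip: T_tight/T_slack = e^{μβ}.
β = 282° = 4.922 rad; e^{μβ} = e^{0.11×4.922} = 1.718.
T_slack = T_tight / e^{μβ} = 354 / 1.718 = 206 N.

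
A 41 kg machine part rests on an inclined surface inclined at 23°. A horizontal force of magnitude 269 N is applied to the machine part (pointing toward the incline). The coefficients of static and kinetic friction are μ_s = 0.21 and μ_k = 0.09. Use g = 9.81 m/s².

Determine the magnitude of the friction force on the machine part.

Resolve perpendicular to the incline: N = m g cos θ + P sin θ = 41×9.81×cos 23° + 269×sin 23° = 475.3 N.
Along the incline, the net driving force (taking up-slope positive) is P cos θ − m g sin θ = 247.6 − 157.2 = 90.46 N, so equilibrium requires friction f = -90.46 N (down-slope).
Maximum static friction: μ_s N = 0.21 × 475.3 = 99.82 N.
Since 90.46 N is within the 99.82 N limit, the machine part stays put and friction is exactly 90.5 N.

f ≈ 90.5 N (down the incline)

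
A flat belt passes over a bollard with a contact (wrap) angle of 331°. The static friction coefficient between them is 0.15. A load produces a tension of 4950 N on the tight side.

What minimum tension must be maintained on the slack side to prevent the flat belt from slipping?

Capstan equation at impending slip: T_tight/T_slack = e^{μβ}.
β = 331° = 5.777 rad; e^{μβ} = e^{0.15×5.777} = 2.379.
T_slack = T_tight / e^{μβ} = 4950 / 2.379 = 2080 N.

T_min ≈ 2080 N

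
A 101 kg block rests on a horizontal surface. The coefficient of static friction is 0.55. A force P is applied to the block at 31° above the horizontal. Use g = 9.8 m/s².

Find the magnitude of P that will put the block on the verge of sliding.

N = m g − P sin α (the pull lifts the block).
At impending slip, P cos α = μ_s N = μ_s (m g − P sin α).
Solving: P (cos α + μ_s sin α) = μ_s m g → P = 0.55×990/(cos 31° + 0.55 sin 31°) = 544/1.14 = 477 N.

P ≈ 477 N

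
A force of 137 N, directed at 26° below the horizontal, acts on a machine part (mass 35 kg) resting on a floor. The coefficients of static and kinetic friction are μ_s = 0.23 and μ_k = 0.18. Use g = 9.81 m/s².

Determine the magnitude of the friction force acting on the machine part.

N = m g + P sin α = 343.4 + 137×sin 26° = 403.4 N.
The horizontal driving force is P cos α = 123.1 N, so equilibrium needs friction f = 123.1 N.
μ_s N = 0.23 × 403.4 = 92.78 N.
123.1 > 92.78 N → the machine part slides; f = μ_k N = 0.18×403.4 = 72.6 N.

f ≈ 72.6 N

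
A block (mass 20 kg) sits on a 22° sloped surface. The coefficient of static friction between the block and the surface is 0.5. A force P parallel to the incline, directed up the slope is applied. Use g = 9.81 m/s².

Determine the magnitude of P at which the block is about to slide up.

At impending motion up the slope, friction acts down-slope at its limit: f = μ_s N.
P is parallel to the surface, so N = m g cos θ = 182 N.
Along the incline: P = m g sin θ + μ_s N = 73.5 + 0.5×182 = 164 N.

P ≈ 164 N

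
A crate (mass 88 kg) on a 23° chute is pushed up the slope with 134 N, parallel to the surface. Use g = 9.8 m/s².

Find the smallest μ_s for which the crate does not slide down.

μ_s,min ≈ 0.256

N = m g cos θ = 793.8 N.
Friction must make up the shortfall along the incline: f = m g sin θ − P = 337 − 134 = 203 N.
At the threshold f = μ_s N, so μ_s,min = 203/793.8 = 0.256.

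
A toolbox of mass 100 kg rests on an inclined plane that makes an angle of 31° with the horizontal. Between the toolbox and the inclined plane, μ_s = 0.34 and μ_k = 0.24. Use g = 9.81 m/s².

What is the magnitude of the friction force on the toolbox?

f ≈ 202 N (up the incline)

The normal reaction is N = m g cos θ = 840.9 N.
For equilibrium along the incline, friction must balance the weight component: f = m g sin θ = 505.3 N up the slope.
Maximum static friction available: μ_s N = 0.34 × 840.9 = 285.9 N.
Since |505.3| > 285.9 N, static friction cannot hold it; the toolbox slides down the incline and kinetic friction applies: f = μ_k N = 0.24 × 840.9 = 202 N.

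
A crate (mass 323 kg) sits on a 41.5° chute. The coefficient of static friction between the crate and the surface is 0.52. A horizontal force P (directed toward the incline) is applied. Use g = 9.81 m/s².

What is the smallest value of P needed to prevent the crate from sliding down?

P_min ≈ 792 N

The crate tends to slide down (tan θ > μ_s), so at the point of impending slip friction acts up-slope at its limit: f = μ_s N.
Perpendicular to the incline: N = m g cos θ + P sin θ.
Along the incline: P cos θ + μ_s N = m g sin θ, i.e. P cos θ + μ_s (m g cos θ + P sin θ) = m g sin θ.
Solving, P (cos θ + μ_s sin θ) = m g (sin θ − μ_s cos θ), so P = 3170×0.2732/1.094 = 792 N.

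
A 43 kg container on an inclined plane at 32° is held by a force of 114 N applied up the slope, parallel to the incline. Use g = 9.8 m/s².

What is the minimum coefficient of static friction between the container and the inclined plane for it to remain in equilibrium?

N = m g cos θ = 357.4 N.
Friction must make up the shortfall along the incline: f = m g sin θ − P = 223.3 − 114 = 109.3 N.
At the threshold f = μ_s N, so μ_s,min = 109.3/357.4 = 0.306.

μ_s,min ≈ 0.306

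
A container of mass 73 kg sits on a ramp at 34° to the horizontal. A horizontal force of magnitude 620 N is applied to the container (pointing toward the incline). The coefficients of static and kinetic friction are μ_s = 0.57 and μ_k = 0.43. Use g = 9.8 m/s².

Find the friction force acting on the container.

Normal direction: N = m g cos θ + P sin θ = 939.8 N.
Parallel to the incline: P cos θ − m g sin θ = 514 − 400 = 114 N; the friction needed to balance this is 114 N acting down the slope.
The limit of static friction is μ_s N = 535.7 N.
Since 114 N is within the 535.7 N limit, the container stays put and friction is exactly 114 N.

f ≈ 114 N (down the incline)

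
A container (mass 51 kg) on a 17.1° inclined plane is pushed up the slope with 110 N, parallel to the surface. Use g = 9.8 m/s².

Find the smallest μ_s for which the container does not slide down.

μ_s,min ≈ 0.0774

N = m g cos θ = 477.7 N.
Friction must make up the shortfall along the incline: f = m g sin θ − P = 147 − 110 = 36.96 N.
At the threshold f = μ_s N, so μ_s,min = 36.96/477.7 = 0.0774.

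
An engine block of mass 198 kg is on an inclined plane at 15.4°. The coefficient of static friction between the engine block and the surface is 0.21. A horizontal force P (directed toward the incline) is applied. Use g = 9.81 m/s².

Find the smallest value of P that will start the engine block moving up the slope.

P ≈ 1000 N

At impending motion up the slope, friction acts down-slope at its limit: f = μ_s N.
Perpendicular to the incline: N = m g cos θ + P sin θ.
Along the incline: P cos θ = m g sin θ + μ_s N = m g sin θ + μ_s (m g cos θ + P sin θ).
Solving, P (cos θ − μ_s sin θ) = m g (sin θ + μ_s cos θ), so P = 198×9.81×(sin 15.4° + 0.21 cos 15.4°)/(cos 15.4° − 0.21 sin 15.4°) = 1940×0.468/0.9083 = 1000 N.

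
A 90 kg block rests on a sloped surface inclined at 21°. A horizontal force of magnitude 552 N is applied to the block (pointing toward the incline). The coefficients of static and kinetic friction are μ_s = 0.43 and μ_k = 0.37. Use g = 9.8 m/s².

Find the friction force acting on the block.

The horizontal push has a component P sin θ into the surface, so N = m g cos θ + P sin θ = 823.4 + 197.8 = 1021 N.
Parallel to the incline: P cos θ − m g sin θ = 515.3 − 316.1 = 199.3 N; the friction needed to balance this is 199.3 N acting down the slope.
The limit of static friction is μ_s N = 439.1 N.
|f_req| = 199.3 ≤ 439.1 N → the block is in equilibrium; friction equals the required value.

f ≈ 199 N (down the incline)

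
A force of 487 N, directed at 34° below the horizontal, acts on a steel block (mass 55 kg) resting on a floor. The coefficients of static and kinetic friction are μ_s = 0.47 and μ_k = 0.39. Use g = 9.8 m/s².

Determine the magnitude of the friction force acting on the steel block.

f ≈ 316 N

N = m g + P sin α = 539 + 487×sin 34° = 811.3 N.
Horizontally, friction must balance P cos α = 403.7 N.
μ_s N = 0.47 × 811.3 = 381.3 N.
403.7 > 381.3 N → the steel block slides; f = μ_k N = 0.39×811.3 = 316 N.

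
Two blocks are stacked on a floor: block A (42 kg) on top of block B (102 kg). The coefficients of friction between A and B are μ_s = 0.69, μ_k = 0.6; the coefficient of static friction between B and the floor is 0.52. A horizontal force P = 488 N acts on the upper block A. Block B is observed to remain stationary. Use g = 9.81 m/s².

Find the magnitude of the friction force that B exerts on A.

f ≈ 247 N

Normal force at the A–B interface: N₁ = m_A g = 412 N.
So the A–B interface can sustain at most μ_s N₁ = 284.3 N of static friction.
Since P = 488 N > 284.3 N, A slides on B; the A–B friction is kinetic: f₁ = μ_k N₁ = 0.6×412 = 247 N.
By Newton's third law B feels 247 N forward from A. With B stationary, the floor's static friction on B balances it: f₂ = 247 N (well within μ_s(m_A+m_B)g = 734.6 N).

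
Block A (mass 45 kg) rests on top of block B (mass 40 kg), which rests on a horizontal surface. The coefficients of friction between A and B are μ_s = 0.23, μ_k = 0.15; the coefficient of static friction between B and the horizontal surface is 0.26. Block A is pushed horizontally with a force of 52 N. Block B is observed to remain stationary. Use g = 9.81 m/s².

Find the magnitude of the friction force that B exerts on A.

Normal force at the A–B interface: N₁ = m_A g = 441.5 N.
Maximum static friction on A from B: μ_s N₁ = 0.23×441.5 = 101.5 N.
Since P = 52 N ≤ 101.5 N, A does not slip on B; friction on A equals P = 52 N.
B experiences an equal 52 N forward from A (third law). B is in equilibrium, so the floor supplies f₂ = 52 N of static friction (limit μ_s(m_A+m_B)g = 216.8 N, not exceeded).

f ≈ 52 N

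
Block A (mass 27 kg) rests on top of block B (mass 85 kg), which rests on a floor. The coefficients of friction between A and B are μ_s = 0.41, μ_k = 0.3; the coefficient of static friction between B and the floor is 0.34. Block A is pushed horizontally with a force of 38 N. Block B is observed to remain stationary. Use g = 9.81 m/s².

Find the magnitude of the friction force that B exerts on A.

f ≈ 38 N

Normal force at the A–B interface: N₁ = m_A g = 264.9 N.
Maximum static friction on A from B: μ_s N₁ = 0.41×264.9 = 108.6 N.
Since P = 38 N ≤ 108.6 N, A does not slip on B; friction on A equals P = 38 N.
By Newton's third law B feels 38 N forward from A. With B stationary, the floor's static friction on B balances it: f₂ = 38 N (well within μ_s(m_A+m_B)g = 373.6 N).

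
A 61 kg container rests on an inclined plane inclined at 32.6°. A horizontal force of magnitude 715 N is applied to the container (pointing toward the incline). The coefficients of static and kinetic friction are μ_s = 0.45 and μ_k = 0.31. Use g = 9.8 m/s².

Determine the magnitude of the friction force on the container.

Normal direction: N = m g cos θ + P sin θ = 888.8 N.
Along the incline, the net driving force (taking up-slope positive) is P cos θ − m g sin θ = 602.4 − 322.1 = 280.3 N, so equilibrium requires friction f = -280.3 N (down-slope).
The limit of static friction is μ_s N = 400 N.
|f_req| = 280.3 ≤ 400 N → the container is in equilibrium; friction equals the required value.

f ≈ 280 N (down the incline)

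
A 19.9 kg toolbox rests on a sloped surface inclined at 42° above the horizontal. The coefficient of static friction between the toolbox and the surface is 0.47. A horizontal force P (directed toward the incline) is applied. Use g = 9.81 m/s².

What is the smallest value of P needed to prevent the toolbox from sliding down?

The toolbox tends to slide down (tan θ > μ_s), so at the point of impending slip friction acts up-slope at its limit: f = μ_s N.
Perpendicular to the incline: N = m g cos θ + P sin θ.
Along the incline: P cos θ + μ_s N = m g sin θ, i.e. P cos θ + μ_s (m g cos θ + P sin θ) = m g sin θ.
Solving, P (cos θ + μ_s sin θ) = m g (sin θ − μ_s cos θ), so P = 195×0.3199/1.058 = 59 N.

P_min ≈ 59 N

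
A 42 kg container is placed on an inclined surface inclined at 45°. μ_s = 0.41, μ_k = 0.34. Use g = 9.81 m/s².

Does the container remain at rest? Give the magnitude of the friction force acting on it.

N = m g cos θ = 291 N.
Down-slope weight component: m g sin θ = 291 N.
μ_s N = 119 N.
291 > 119 N, so it slides; kinetic friction f = μ_k N = 0.34×291 = 99.1 N.

f ≈ 99.1 N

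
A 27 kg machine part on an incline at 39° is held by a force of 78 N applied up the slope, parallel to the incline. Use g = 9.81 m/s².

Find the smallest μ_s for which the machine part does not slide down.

μ_s,min ≈ 0.431

N = m g cos θ = 205.8 N.
Friction must make up the shortfall along the incline: f = m g sin θ − P = 166.7 − 78 = 88.69 N.
At the threshold f = μ_s N, so μ_s,min = 88.69/205.8 = 0.431.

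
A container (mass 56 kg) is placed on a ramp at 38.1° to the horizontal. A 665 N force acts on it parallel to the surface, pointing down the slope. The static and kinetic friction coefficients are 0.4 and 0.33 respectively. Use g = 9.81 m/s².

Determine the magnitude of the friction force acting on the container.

Perpendicular to the surface, N = m g cos θ = 56·9.81·cos 38.1° = 432.3 N.
For equilibrium along the incline the friction force must supply f = m g sin θ + P = 339 + 665 = 1004 N (positive meaning up-slope).
Maximum static friction available: μ_s N = 0.4 × 432.3 = 172.9 N.
Since |1004| > 172.9 N, static friction cannot hold it; the container slides down the incline and kinetic friction applies: f = μ_k N = 0.33 × 432.3 = 143 N.

f ≈ 143 N (up the incline)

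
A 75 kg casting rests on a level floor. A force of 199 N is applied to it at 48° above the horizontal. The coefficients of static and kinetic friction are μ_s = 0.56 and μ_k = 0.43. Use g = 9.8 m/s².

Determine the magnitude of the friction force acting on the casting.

Vertical equilibrium gives N = m g − P sin α = 587.1 N.
For equilibrium, f = P cos α = 199×cos 48° = 133.2 N.
The static-friction limit is μ_s N = 328.8 N.
Since 133.2 N does not exceed the limit, the casting stays at rest and f = 133 N.

f ≈ 133 N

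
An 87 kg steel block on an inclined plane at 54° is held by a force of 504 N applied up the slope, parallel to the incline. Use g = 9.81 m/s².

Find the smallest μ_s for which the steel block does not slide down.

N = m g cos θ = 501.7 N.
Friction must make up the shortfall along the incline: f = m g sin θ − P = 690.5 − 504 = 186.5 N.
At the threshold f = μ_s N, so μ_s,min = 186.5/501.7 = 0.372.

μ_s,min ≈ 0.372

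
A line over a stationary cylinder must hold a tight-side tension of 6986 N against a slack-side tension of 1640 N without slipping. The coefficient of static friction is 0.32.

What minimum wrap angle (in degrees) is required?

β_min ≈ 259°

T₂/T₁ = e^{μβ} → β = ln(T₂/T₁)/μ.
β = ln(6986/1640)/0.32 = 1.449/0.32 = 4.529 rad.
In degrees: β = 4.529 × 180/π = 259°.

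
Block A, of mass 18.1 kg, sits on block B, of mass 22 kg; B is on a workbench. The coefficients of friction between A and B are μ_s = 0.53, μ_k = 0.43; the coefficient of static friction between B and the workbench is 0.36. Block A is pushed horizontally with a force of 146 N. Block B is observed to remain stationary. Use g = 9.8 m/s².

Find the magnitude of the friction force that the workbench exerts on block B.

f ≈ 76.3 N

The normal force B exerts on A is simply A's weight, N₁ = 177.4 N.
So the A–B interface can sustain at most μ_s N₁ = 94.01 N of static friction.
P = 146 N exceeds that limit, so A slips over B and the interface friction becomes kinetic: f₁ = μ_k N₁ = 0.43×177.4 = 76.3 N.
B experiences an equal 76.3 N forward from A (third law). B is in equilibrium, so the floor supplies f₂ = 76.3 N of static friction (limit μ_s(m_A+m_B)g = 141.5 N, not exceeded).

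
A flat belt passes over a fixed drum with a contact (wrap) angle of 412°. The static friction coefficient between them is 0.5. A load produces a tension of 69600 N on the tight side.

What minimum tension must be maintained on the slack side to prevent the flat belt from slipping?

T_min ≈ 1910 N

Capstan equation at impending slip: T_tight/T_slack = e^{μβ}.
β = 412° = 7.191 rad; e^{μβ} = e^{0.5×7.191} = 36.43.
T_slack = T_tight / e^{μβ} = 69600 / 36.43 = 1910 N.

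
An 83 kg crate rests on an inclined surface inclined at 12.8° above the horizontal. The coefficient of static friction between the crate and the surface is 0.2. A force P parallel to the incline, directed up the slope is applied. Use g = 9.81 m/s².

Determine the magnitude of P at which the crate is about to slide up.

P ≈ 339 N

At impending motion up the slope, friction acts down-slope at its limit: f = μ_s N.
P is parallel to the surface, so N = m g cos θ = 794 N.
Along the incline: P = m g sin θ + μ_s N = 180 + 0.2×794 = 339 N.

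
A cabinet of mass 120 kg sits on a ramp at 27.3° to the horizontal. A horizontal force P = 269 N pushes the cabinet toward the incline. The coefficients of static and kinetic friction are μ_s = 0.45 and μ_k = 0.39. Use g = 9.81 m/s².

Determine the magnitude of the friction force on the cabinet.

f ≈ 301 N (up the incline)

Normal direction: N = m g cos θ + P sin θ = 1169 N.
Parallel to the incline: P cos θ − m g sin θ = 239 − 539.9 = -300.9 N; the friction needed to balance this is 300.9 N acting up the slope.
The limit of static friction is μ_s N = 526.3 N.
Since 300.9 N is within the 526.3 N limit, the cabinet stays put and friction is exactly 301 N.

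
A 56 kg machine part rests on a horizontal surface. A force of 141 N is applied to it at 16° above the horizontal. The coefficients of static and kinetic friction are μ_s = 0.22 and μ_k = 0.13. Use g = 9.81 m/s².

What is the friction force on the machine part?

The vertical component of P reduces the normal force: N = m g − P sin α = 549.4 − 38.86 = 510.5 N.
Horizontally, friction must balance P cos α = 135.5 N.
μ_s N = 0.22 × 510.5 = 112.3 N.
135.5 > 112.3 N → the machine part slides; f = μ_k N = 0.13×510.5 = 66.4 N.

f ≈ 66.4 N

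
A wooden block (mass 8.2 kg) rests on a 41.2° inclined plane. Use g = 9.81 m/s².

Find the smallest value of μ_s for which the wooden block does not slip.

At the slip threshold m g sin θ = μ_s m g cos θ, so μ_s,min = tan θ.
μ_s,min = tan 41.2° = 0.875.

μ_s,min ≈ 0.875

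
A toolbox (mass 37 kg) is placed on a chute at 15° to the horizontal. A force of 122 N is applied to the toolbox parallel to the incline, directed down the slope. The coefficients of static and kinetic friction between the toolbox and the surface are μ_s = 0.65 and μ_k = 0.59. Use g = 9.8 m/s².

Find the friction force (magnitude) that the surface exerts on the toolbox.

f ≈ 216 N (up the incline)

The normal reaction is N = m g cos θ = 350.2 N.
Parallel to the incline, ΣF = 0 gives f = m g sin θ + P = 93.85 + 122 = 215.8 N (up-slope positive).
Maximum static friction available: μ_s N = 0.65 × 350.2 = 227.7 N.
Since |215.8| ≤ 227.7 N, the toolbox remains in static equilibrium and friction takes exactly the required value.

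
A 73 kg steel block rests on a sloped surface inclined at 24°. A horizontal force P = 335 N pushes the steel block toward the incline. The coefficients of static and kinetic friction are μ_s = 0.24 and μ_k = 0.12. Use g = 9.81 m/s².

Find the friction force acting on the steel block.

Resolve perpendicular to the incline: N = m g cos θ + P sin θ = 73×9.81×cos 24° + 335×sin 24° = 790.5 N.
Along the incline, the net driving force (taking up-slope positive) is P cos θ − m g sin θ = 306 − 291.3 = 14.76 N, so equilibrium requires friction f = -14.76 N (down-slope).
The limit of static friction is μ_s N = 189.7 N.
Since 14.76 N is within the 189.7 N limit, the steel block stays put and friction is exactly 14.8 N.

f ≈ 14.8 N (down the incline)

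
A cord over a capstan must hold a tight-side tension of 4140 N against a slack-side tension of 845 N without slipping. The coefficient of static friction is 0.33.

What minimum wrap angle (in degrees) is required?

β_min ≈ 276°

T₂/T₁ = e^{μβ} → β = ln(T₂/T₁)/μ.
β = ln(4140/845)/0.33 = 1.589/0.33 = 4.815 rad.
In degrees: β = 4.815 × 180/π = 276°.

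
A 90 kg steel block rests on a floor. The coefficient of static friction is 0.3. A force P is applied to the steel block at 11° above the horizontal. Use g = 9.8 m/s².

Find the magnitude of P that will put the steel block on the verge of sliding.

P ≈ 255 N

N = m g − P sin α (the pull lifts the steel block).
At impending slip, P cos α = μ_s N = μ_s (m g − P sin α).
Solving: P (cos α + μ_s sin α) = μ_s m g → P = 0.3×882/(cos 11° + 0.3 sin 11°) = 265/1.039 = 255 N.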